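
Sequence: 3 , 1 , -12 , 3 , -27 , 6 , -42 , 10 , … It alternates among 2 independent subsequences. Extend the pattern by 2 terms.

-57, 15

Odd-indexed and even-indexed terms follow separate rules.
Subsequence A: 3, -12, -27, -42 — subtracting 15 each time.
Subsequence B: 1, 3, 6, 10 — triangular numbers n(n+1)/2 for n = 1, 2, ….
The 9th slot belongs to subsequence A; its 5th term is -57.
Term 10 comes from subsequence B (its 5th entry): 15.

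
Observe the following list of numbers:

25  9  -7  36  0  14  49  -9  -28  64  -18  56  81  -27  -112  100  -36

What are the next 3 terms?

The terms cycle through 3 interleaved subsequences.
Stream A: 25, 36, 49, 64, 81, 100. The squares 5², 6², 7², ….
Stream B: 9, 0, -9, -18, -27, -36. Arithmetic with common difference −9.
Stream C: -7, 14, -28, 56, -112. A geometric progression (common ratio -2).
Position 18 falls in stream C as its term 6, giving 224.
Position 19 → stream A, term 7 = 121.
The 20th slot belongs to stream B; its 7th term is -45.

224, 121, -45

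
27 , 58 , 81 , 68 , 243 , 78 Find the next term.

Positions 1, 3, 5, … form one subsequence and positions 2, 4, 6, … form another.
Track A: 27, 81, 243 (successive powers of 3).
Track B: 58, 68, 78 (adding 10 each time).
Position 7 falls in track A as its term 4, giving 729.

729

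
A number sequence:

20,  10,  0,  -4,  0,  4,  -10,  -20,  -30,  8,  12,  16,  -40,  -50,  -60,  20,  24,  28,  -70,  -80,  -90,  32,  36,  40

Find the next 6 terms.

Positions follow the repeating pattern AAABBB; grouping by letter gives 2 tracks.
Stream A is 20, 10, 0, -10, -20, -30, -40, -50, -60, -70, -80, -90, which is subtracting 10 each time.
Stream B is -4, 0, 4, 8, 12, 16, 20, 24, 28, 32, 36, 40, which is adding 4 each time.
The 25th slot belongs to stream A; its 13th term is -100.
Term 26 comes from stream A (its 14th entry): -110.
Position 27 falls in stream A as its term 15, giving -120.
Position 28 falls in stream B as its term 13, giving 44.
Term 29 comes from stream B (its 14th entry): 48.
Term 30 comes from stream B (its 15th entry): 52.

-100, -110, -120, 44, 48, 52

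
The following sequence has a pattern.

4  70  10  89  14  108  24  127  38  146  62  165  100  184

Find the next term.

162

Odd-indexed and even-indexed terms follow separate rules.
Subsequence A = 4, 10, 14, 24, 38, 62, 100: each term equals the sum of the previous two.
Subsequence B = 70, 89, 108, 127, 146, 165, 184: arithmetic with common difference +19.
Position 15 → subsequence A, term 8 = 162.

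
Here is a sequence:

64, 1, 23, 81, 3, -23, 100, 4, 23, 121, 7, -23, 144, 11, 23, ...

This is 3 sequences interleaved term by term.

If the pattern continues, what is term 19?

196

Read the sequence 3 terms at a time; column i is its own pattern.
Subsequence A: 64, 81, 100, 121, 144 (the squares 8², 9², 10², …).
Subsequence B: 1, 3, 4, 7, 11 (Fibonacci-style (each term is the sum of the two before it)).
Subsequence C: 23, -23, 23, -23, 23 (alternating ±23).
Position 19 falls in subsequence A as its term 7, giving 196.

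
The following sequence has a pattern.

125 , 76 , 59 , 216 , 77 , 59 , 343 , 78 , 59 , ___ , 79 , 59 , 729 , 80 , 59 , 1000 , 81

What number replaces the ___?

512

The terms cycle through 3 interleaved subsequences.
Stream A = 125, 216, 343, ?, 729, 1000: perfect cubes starting at 5³.
Stream B = 76, 77, 78, 79, 80, 81: arithmetic with common difference +1.
Stream C = 59, 59, 59, 59, 59: the constant sequence 59.
So the missing entry in stream A is 512.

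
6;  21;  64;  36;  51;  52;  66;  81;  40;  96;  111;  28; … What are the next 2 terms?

Reading positions in blocks of 3 reveals the pattern AAB — 2 tracks woven together.
Stream A: 6, 21, 36, 51, 66, 81, 96, 111 — arithmetic, step +15.
Stream B: 64, 52, 40, 28 — arithmetic with common difference −12.
Term 13 comes from stream A (its 9th entry): 126.
The 14th slot belongs to stream A; its 10th term is 141.

126, 141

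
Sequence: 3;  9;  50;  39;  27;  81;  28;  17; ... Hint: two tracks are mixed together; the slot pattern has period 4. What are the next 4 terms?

243, 729, 6, -5

Reading positions in blocks of 4 reveals the pattern AABB — 2 tracks woven together.
Stream A: 3, 9, 27, 81. Successive powers of 3.
Stream B: 50, 39, 28, 17. Arithmetic with common difference −11.
Position 9 → stream A, term 5 = 243.
Position 10 falls in stream A as its term 6, giving 729.
Position 11 → stream B, term 5 = 6.
The 12th slot belongs to stream B; its 6th term is -5.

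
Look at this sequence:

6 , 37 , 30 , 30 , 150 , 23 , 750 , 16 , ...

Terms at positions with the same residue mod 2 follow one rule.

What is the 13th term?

Split by position mod 2 into 2 tracks.
Stream A: 6, 30, 150, 750 — multiplying by 5 each time.
Stream B: 37, 30, 23, 16 — arithmetic, step −7.
Term 13 comes from stream A (its 7th entry): 93750.

93750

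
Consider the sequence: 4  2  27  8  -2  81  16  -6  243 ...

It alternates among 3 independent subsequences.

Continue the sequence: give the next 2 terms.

Split by position mod 3 into 3 tracks.
Subsequence A: 4, 8, 16 (geometric with ratio 2).
Subsequence B: 2, -2, -6 (arithmetic with common difference −4).
Subsequence C: 27, 81, 243 (successive powers of 3).
Position 10 falls in subsequence A as its term 4, giving 32.
Position 11 → subsequence B, term 4 = -10.

32, -10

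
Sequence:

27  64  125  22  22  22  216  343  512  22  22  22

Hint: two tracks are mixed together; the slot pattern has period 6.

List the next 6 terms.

The slot pattern repeats as AAABBB (period 6), so there are 2 interleaved tracks.
Subsequence A: 27, 64, 125, 216, 343, 512 — consecutive cubes n³ from n = 3.
Subsequence B: 22, 22, 22, 22, 22, 22 — the constant sequence 22.
The 13th slot belongs to subsequence A; its 7th term is 729.
Term 14 comes from subsequence A (its 8th entry): 1000.
Position 15 → subsequence A, term 9 = 1331.
The 16th slot belongs to subsequence B; its 7th term is 22.
The 17th slot belongs to subsequence B; its 8th term is 22.
The 18th slot belongs to subsequence B; its 9th term is 22.

729, 1000, 1331, 22, 22, 22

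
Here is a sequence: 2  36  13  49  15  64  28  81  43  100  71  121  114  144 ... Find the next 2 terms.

185, 169

Split by position mod 2 into 2 tracks.
Stream A: 2, 13, 15, 28, 43, 71, 114. Each term equals the sum of the previous two.
Stream B: 36, 49, 64, 81, 100, 121, 144. The squares 6², 7², 8², ….
Position 15 → stream A, term 8 = 185.
Position 16 falls in stream B as its term 8, giving 169.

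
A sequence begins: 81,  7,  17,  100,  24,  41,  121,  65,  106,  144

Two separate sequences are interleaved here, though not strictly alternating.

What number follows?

171

The slot pattern repeats as ABB (period 3), so there are 2 interleaved tracks.
Stream A: 81, 100, 121, 144 — the squares 9², 10², 11², ….
Stream B: 7, 17, 24, 41, 65, 106 — a Fibonacci-like recurrence a_n = a_{n-1} + a_{n-2}.
Position 11 → stream B, term 7 = 171.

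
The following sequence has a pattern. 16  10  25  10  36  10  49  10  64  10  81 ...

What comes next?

Split by position mod 2 into 2 tracks.
Track A = 16, 25, 36, 49, 64, 81: perfect squares starting at 4².
Track B = 10, 10, 10, 10, 10: always 10.
Position 12 → track B, term 6 = 10.

10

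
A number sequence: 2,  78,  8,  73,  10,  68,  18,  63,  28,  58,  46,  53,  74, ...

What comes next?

48

Odd-indexed and even-indexed terms follow separate rules.
Stream A: 2, 8, 10, 18, 28, 46, 74 (a Fibonacci-like recurrence a_n = a_{n-1} + a_{n-2}).
Stream B: 78, 73, 68, 63, 58, 53 (arithmetic with common difference −5).
Term 14 comes from stream B (its 7th entry): 48.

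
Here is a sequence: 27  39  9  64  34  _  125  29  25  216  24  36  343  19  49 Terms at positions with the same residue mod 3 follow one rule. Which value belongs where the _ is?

The terms cycle through 3 interleaved subsequences.
Subsequence A: 27, 64, 125, 216, 343. Consecutive cubes n³ from n = 3.
Subsequence B: 39, 34, 29, 24, 19. Subtracting 5 each time.
Subsequence C: 9, ?, 25, 36, 49. The squares 3², 4², 5², ….
The gap is subsequence C's term 2; the rule gives 16.

16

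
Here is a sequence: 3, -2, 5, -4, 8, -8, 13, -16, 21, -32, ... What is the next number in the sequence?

Odd-indexed and even-indexed terms follow separate rules.
Subsequence A: 3, 5, 8, 13, 21 — a Fibonacci-like recurrence a_n = a_{n-1} + a_{n-2}.
Subsequence B: -2, -4, -8, -16, -32 — a geometric progression (common ratio 2).
Position 11 → subsequence A, term 6 = 34.

34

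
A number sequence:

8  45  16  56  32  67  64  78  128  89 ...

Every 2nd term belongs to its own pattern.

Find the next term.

Split by position mod 2 into 2 tracks.
Track A: 8, 16, 32, 64, 128. Powers of 2.
Track B: 45, 56, 67, 78, 89. Arithmetic with common difference +11.
Term 11 comes from track A (its 6th entry): 256.

256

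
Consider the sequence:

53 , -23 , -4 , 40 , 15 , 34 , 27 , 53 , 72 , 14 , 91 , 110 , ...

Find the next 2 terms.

Positions follow the repeating pattern ABB; grouping by letter gives 2 tracks.
Stream A = 53, 40, 27, 14: arithmetic, step −13.
Stream B = -23, -4, 15, 34, 53, 72, 91, 110: linear: a_n = -42 + 19·n.
Position 13 falls in stream A as its term 5, giving 1.
The 14th slot belongs to stream B; its 9th term is 129.

1, 129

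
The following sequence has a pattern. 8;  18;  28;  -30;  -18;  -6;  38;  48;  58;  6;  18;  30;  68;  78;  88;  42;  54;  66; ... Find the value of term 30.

The slot pattern repeats as AAABBB (period 6), so there are 2 interleaved tracks.
Subsequence A is 8, 18, 28, 38, 48, 58, 68, 78, 88, which is arithmetic, step +10.
Subsequence B is -30, -18, -6, 6, 18, 30, 42, 54, 66, which is arithmetic, step +12.
Term 30 comes from subsequence B (its 15th entry): 138.

138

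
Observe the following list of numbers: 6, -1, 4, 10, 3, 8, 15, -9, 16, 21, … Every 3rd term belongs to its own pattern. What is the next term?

27

Split by position mod 3: positions 1, 4, 7, … form one track, and each other residue class forms its own.
Track A is 6, 10, 15, 21, which is the triangular numbers T_3, T_4, ….
Track B is -1, 3, -9, which is geometric, ×-3 each step.
Track C is 4, 8, 16, which is powers of 2.
Position 11 falls in track B as its term 4, giving 27.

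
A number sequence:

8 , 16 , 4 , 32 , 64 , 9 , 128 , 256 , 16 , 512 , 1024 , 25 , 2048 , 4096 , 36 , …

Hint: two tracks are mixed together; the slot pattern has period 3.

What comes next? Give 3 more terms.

Positions follow the repeating pattern AAB; grouping by letter gives 2 tracks.
Subsequence A = 8, 16, 32, 64, 128, 256, 512, 1024, 2048, 4096: powers of 2.
Subsequence B = 4, 9, 16, 25, 36: consecutive squares n² from n = 2.
The 16th slot belongs to subsequence A; its 11th term is 8192.
Position 17 falls in subsequence A as its term 12, giving 16384.
Position 18 falls in subsequence B as its term 6, giving 49.

8192, 16384, 49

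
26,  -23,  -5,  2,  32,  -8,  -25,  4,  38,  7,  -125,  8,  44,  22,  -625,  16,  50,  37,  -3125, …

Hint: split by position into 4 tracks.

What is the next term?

Taking every 4th term gives 4 separate tracks.
Track A: 26, 32, 38, 44, 50. Arithmetic, step +6.
Track B: -23, -8, 7, 22, 37. Arithmetic, step +15.
Track C: -5, -25, -125, -625, -3125. Geometric, ×5 each step.
Track D: 2, 4, 8, 16. Powers 2^1, 2^2, 2^3, ….
Term 20 comes from track D (its 5th entry): 32.

32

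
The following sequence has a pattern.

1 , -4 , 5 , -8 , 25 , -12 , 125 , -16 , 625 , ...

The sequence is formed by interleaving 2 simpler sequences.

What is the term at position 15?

78125

The terms cycle through 2 interleaved subsequences.
Track A: 1, 5, 25, 125, 625 (powers 5^0, 5^1, 5^2, …).
Track B: -4, -8, -12, -16 (arithmetic with common difference −4).
Position 15 → track A, term 8 = 78125.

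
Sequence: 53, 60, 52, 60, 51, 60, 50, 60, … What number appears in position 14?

60

The terms cycle through 2 interleaved subsequences.
Track A: 53, 52, 51, 50 — arithmetic with common difference −1.
Track B: 60, 60, 60, 60 — the constant sequence 60.
Term 14 comes from track B (its 7th entry): 60.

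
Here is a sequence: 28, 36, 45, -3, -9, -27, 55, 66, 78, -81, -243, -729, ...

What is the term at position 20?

153

Reading positions in blocks of 6 reveals the pattern AAABBB — 2 tracks woven together.
Subsequence A: 28, 36, 45, 55, 66, 78 — triangular numbers n(n+1)/2 for n = 7, 8, ….
Subsequence B: -3, -9, -27, -81, -243, -729 — geometric, ×3 each step.
Position 20 falls in subsequence A as its term 11, giving 153.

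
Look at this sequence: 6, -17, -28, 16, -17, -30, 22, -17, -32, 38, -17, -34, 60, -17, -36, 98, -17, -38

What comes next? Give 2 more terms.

Split by position mod 3 into 3 tracks.
Track A is 6, 16, 22, 38, 60, 98, which is a Fibonacci-like recurrence a_n = a_{n-1} + a_{n-2}.
Track B is -17, -17, -17, -17, -17, -17, which is the constant sequence -17.
Track C is -28, -30, -32, -34, -36, -38, which is linear: a_n = -26 − 2·n.
Position 19 falls in track A as its term 7, giving 158.
Term 20 comes from track B (its 7th entry): -17.

158, -17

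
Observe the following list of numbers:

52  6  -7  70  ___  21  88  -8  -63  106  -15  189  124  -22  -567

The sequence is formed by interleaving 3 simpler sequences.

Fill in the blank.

-1

Taking every 3rd term gives 3 separate tracks.
Track A = 52, 70, 88, 106, 124: arithmetic, step +18.
Track B = 6, ?, -8, -15, -22: subtracting 7 each time.
Track C = -7, 21, -63, 189, -567: multiplying by -3 each time.
Track B's pattern makes the blank -1.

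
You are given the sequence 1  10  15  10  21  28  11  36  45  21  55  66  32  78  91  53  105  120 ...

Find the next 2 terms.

Positions follow the repeating pattern ABB; grouping by letter gives 2 tracks.
Track A: 1, 10, 11, 21, 32, 53 (Fibonacci-style (each term is the sum of the two before it)).
Track B: 10, 15, 21, 28, 36, 45, 55, 66, 78, 91, 105, 120 (triangular numbers n(n+1)/2 for n = 4, 5, …).
Position 19 falls in track A as its term 7, giving 85.
Position 20 falls in track B as its term 13, giving 136.

85, 136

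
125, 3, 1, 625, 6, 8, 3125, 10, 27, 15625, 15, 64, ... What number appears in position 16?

Read the sequence 3 terms at a time; column i is its own pattern.
Subsequence A is 125, 625, 3125, 15625, which is successive powers of 5.
Subsequence B is 3, 6, 10, 15, which is the triangular numbers T_2, T_3, ….
Subsequence C is 1, 8, 27, 64, which is consecutive cubes n³ from n = 1.
Term 16 comes from subsequence A (its 6th entry): 390625.

390625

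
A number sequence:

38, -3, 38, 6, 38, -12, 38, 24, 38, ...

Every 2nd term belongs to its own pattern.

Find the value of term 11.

Split by position mod 2 into 2 tracks.
Track A = 38, 38, 38, 38, 38: always 38.
Track B = -3, 6, -12, 24: geometric with ratio -2.
Position 11 → track A, term 6 = 38.

38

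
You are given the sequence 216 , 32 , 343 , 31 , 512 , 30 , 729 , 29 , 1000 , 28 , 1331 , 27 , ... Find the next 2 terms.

1728, 26

Taking every 2nd term gives 2 separate tracks.
Track A: 216, 343, 512, 729, 1000, 1331 — consecutive cubes n³ from n = 6.
Track B: 32, 31, 30, 29, 28, 27 — arithmetic with common difference −1.
The 13th slot belongs to track A; its 7th term is 1728.
Term 14 comes from track B (its 7th entry): 26.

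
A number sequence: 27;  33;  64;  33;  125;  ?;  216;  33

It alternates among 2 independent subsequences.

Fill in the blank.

Odd-indexed and even-indexed terms follow separate rules.
Track A: 27, 64, 125, 216 (perfect cubes starting at 3³).
Track B: 33, 33, ?, 33 (constant 33).
Track B's pattern makes the blank 33.

33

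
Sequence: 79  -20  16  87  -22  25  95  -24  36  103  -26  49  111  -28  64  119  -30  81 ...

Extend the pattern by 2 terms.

Taking every 3rd term gives 3 separate tracks.
Track A: 79, 87, 95, 103, 111, 119 — linear: a_n = 71 + 8·n.
Track B: -20, -22, -24, -26, -28, -30 — arithmetic with common difference −2.
Track C: 16, 25, 36, 49, 64, 81 — the squares 4², 5², 6², ….
Term 19 comes from track A (its 7th entry): 127.
Position 20 falls in track B as its term 7, giving -32.

127, -32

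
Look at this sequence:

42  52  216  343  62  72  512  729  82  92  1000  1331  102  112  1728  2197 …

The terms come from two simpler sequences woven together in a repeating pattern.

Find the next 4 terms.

The slot pattern repeats as AABB (period 4), so there are 2 interleaved tracks.
Subsequence A: 42, 52, 62, 72, 82, 92, 102, 112 (adding 10 each time).
Subsequence B: 216, 343, 512, 729, 1000, 1331, 1728, 2197 (the cubes 6³, 7³, 8³, …).
Position 17 falls in subsequence A as its term 9, giving 122.
Term 18 comes from subsequence A (its 10th entry): 132.
Position 19 falls in subsequence B as its term 9, giving 2744.
Position 20 → subsequence B, term 10 = 3375.

122, 132, 2744, 3375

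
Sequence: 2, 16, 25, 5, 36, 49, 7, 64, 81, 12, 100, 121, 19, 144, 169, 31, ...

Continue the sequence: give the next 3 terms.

196, 225, 50

Reading positions in blocks of 3 reveals the pattern ABB — 2 tracks woven together.
Track A: 2, 5, 7, 12, 19, 31 (each term equals the sum of the previous two).
Track B: 16, 25, 36, 49, 64, 81, 100, 121, 144, 169 (the squares 4², 5², 6², …).
Position 17 → track B, term 11 = 196.
Position 18 falls in track B as its term 12, giving 225.
Term 19 comes from track A (its 7th entry): 50.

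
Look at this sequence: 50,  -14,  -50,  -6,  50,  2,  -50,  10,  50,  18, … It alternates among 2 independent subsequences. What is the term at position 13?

50

Split by position mod 2 into 2 tracks.
Stream A: 50, -50, 50, -50, 50 (oscillating between 50 and -50).
Stream B: -14, -6, 2, 10, 18 (adding 8 each time).
Term 13 comes from stream A (its 7th entry): 50.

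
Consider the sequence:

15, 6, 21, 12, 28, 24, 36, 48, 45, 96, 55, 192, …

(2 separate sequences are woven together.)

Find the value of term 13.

66

Taking every 2nd term gives 2 separate tracks.
Track A = 15, 21, 28, 36, 45, 55: triangular numbers n(n+1)/2 for n = 5, 6, ….
Track B = 6, 12, 24, 48, 96, 192: geometric with ratio 2.
Term 13 comes from track A (its 7th entry): 66.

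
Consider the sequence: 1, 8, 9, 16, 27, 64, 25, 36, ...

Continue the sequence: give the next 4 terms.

Reading positions in blocks of 4 reveals the pattern AABB — 2 tracks woven together.
Track A is 1, 8, 27, 64, which is consecutive cubes n³ from n = 1.
Track B is 9, 16, 25, 36, which is perfect squares starting at 3².
Position 9 → track A, term 5 = 125.
Position 10 → track A, term 6 = 216.
Position 11 falls in track B as its term 5, giving 49.
The 12th slot belongs to track B; its 6th term is 64.

125, 216, 49, 64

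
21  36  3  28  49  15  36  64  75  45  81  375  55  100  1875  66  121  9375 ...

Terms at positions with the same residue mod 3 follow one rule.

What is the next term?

Taking every 3rd term gives 3 separate tracks.
Stream A: 21, 28, 36, 45, 55, 66. Triangular numbers starting at T_6.
Stream B: 36, 49, 64, 81, 100, 121. The squares 6², 7², 8², ….
Stream C: 3, 15, 75, 375, 1875, 9375. Geometric, ×5 each step.
The 19th slot belongs to stream A; its 7th term is 78.

78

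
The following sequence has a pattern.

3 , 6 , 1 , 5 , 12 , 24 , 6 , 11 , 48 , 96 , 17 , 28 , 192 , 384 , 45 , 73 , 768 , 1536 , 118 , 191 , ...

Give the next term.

Reading positions in blocks of 4 reveals the pattern AABB — 2 tracks woven together.
Track A: 3, 6, 12, 24, 48, 96, 192, 384, 768, 1536 (multiplying by 2 each time).
Track B: 1, 5, 6, 11, 17, 28, 45, 73, 118, 191 (Fibonacci-style (each term is the sum of the two before it)).
Position 21 → track A, term 11 = 3072.

3072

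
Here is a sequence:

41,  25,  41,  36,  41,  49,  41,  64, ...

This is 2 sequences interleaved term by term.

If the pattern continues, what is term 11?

Odd-indexed and even-indexed terms follow separate rules.
Subsequence A = 41, 41, 41, 41: always 41.
Subsequence B = 25, 36, 49, 64: consecutive squares n² from n = 5.
Term 11 comes from subsequence A (its 6th entry): 41.

41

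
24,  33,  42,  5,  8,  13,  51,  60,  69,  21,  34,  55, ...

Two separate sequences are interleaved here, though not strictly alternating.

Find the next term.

78

Positions follow the repeating pattern AAABBB; grouping by letter gives 2 tracks.
Subsequence A = 24, 33, 42, 51, 60, 69: arithmetic with common difference +9.
Subsequence B = 5, 8, 13, 21, 34, 55: Fibonacci-style (each term is the sum of the two before it).
The 13th slot belongs to subsequence A; its 7th term is 78.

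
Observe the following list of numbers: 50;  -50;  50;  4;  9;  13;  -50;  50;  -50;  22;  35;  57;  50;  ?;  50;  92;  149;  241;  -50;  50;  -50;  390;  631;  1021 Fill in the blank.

-50

The slot pattern repeats as AAABBB (period 6), so there are 2 interleaved tracks.
Subsequence A: 50, -50, 50, -50, 50, -50, 50, ?, 50, -50, 50, -50. The oscillation 50·(−1)^(n+1).
Subsequence B: 4, 9, 13, 22, 35, 57, 92, 149, 241, 390, 631, 1021. A Fibonacci-like recurrence a_n = a_{n-1} + a_{n-2}.
Filling subsequence A at index 8 by its rule yields -50.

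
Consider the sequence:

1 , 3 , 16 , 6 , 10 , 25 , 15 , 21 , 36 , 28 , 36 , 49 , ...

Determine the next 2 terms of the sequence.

Positions follow the repeating pattern AAB; grouping by letter gives 2 tracks.
Track A is 1, 3, 6, 10, 15, 21, 28, 36, which is triangular numbers starting at T_1.
Track B is 16, 25, 36, 49, which is perfect squares starting at 4².
Position 13 → track A, term 9 = 45.
The 14th slot belongs to track A; its 10th term is 55.

45, 55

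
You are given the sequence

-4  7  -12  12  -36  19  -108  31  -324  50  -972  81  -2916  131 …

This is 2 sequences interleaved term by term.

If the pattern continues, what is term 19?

-78732

Split by position mod 2 into 2 tracks.
Subsequence A: -4, -12, -36, -108, -324, -972, -2916. A geometric progression (common ratio 3).
Subsequence B: 7, 12, 19, 31, 50, 81, 131. Fibonacci-style (each term is the sum of the two before it).
Position 19 → subsequence A, term 10 = -78732.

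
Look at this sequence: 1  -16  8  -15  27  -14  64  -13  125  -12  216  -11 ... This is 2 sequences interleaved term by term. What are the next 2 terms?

Split by position mod 2 into 2 tracks.
Subsequence A: 1, 8, 27, 64, 125, 216 (perfect cubes starting at 1³).
Subsequence B: -16, -15, -14, -13, -12, -11 (linear: a_n = -17 + n).
Position 13 falls in subsequence A as its term 7, giving 343.
Position 14 → subsequence B, term 7 = -10.

343, -10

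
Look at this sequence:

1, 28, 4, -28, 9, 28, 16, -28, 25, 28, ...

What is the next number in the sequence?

36

Taking every 2nd term gives 2 separate tracks.
Subsequence A: 1, 4, 9, 16, 25. The squares 1², 2², 3², ….
Subsequence B: 28, -28, 28, -28, 28. Alternating ±28.
Position 11 → subsequence A, term 6 = 36.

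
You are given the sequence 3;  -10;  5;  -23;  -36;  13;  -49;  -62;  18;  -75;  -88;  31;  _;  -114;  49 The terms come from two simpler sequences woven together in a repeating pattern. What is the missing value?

-101

Positions follow the repeating pattern AAB; grouping by letter gives 2 tracks.
Track A: 3, -10, -23, -36, -49, -62, -75, -88, ?, -114 — linear: a_n = 16 − 13·n.
Track B: 5, 13, 18, 31, 49 — each term equals the sum of the previous two.
Filling track A at index 9 by its rule yields -101.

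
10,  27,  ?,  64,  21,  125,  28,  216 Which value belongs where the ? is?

The terms cycle through 2 interleaved subsequences.
Track A = 10, ?, 21, 28: the triangular numbers T_4, T_5, ….
Track B = 27, 64, 125, 216: consecutive cubes n³ from n = 3.
So the missing entry in track A is 15.

15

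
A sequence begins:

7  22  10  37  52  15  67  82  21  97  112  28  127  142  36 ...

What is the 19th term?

187

The slot pattern repeats as AAB (period 3), so there are 2 interleaved tracks.
Track A = 7, 22, 37, 52, 67, 82, 97, 112, 127, 142: adding 15 each time.
Track B = 10, 15, 21, 28, 36: triangular numbers n(n+1)/2 for n = 4, 5, ….
The 19th slot belongs to track A; its 13th term is 187.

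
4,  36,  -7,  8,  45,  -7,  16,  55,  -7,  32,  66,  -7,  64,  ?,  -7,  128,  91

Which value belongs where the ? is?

78

Split by position mod 3 into 3 tracks.
Track A: 4, 8, 16, 32, 64, 128 (successive powers of 2).
Track B: 36, 45, 55, 66, ?, 91 (triangular numbers starting at T_8).
Track C: -7, -7, -7, -7, -7 (the constant sequence -7).
The gap is track B's term 5; the rule gives 78.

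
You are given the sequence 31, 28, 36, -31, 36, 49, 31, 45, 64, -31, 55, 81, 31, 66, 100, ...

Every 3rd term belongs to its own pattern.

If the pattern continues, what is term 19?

Read the sequence 3 terms at a time; column i is its own pattern.
Stream A: 31, -31, 31, -31, 31 (oscillating between 31 and -31).
Stream B: 28, 36, 45, 55, 66 (triangular numbers starting at T_7).
Stream C: 36, 49, 64, 81, 100 (consecutive squares n² from n = 6).
The 19th slot belongs to stream A; its 7th term is 31.

31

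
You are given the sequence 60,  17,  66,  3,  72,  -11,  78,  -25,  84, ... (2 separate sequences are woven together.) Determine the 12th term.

-53

Positions 1, 3, 5, … form one subsequence and positions 2, 4, 6, … form another.
Track A is 60, 66, 72, 78, 84, which is arithmetic with common difference +6.
Track B is 17, 3, -11, -25, which is arithmetic with common difference −14.
The 12th slot belongs to track B; its 6th term is -53.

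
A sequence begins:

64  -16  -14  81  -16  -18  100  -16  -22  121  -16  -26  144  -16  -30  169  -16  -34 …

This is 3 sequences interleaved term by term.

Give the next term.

196

Read the sequence 3 terms at a time; column i is its own pattern.
Track A: 64, 81, 100, 121, 144, 169 — perfect squares starting at 8².
Track B: -16, -16, -16, -16, -16, -16 — constant -16.
Track C: -14, -18, -22, -26, -30, -34 — subtracting 4 each time.
Position 19 falls in track A as its term 7, giving 196.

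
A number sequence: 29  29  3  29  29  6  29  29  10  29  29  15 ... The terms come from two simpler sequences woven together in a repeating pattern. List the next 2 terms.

Positions follow the repeating pattern AAB; grouping by letter gives 2 tracks.
Track A = 29, 29, 29, 29, 29, 29, 29, 29: the constant sequence 29.
Track B = 3, 6, 10, 15: the triangular numbers T_2, T_3, ….
Position 13 falls in track A as its term 9, giving 29.
Position 14 falls in track A as its term 10, giving 29.

29, 29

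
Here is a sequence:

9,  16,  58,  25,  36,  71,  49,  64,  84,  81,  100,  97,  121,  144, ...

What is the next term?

Reading positions in blocks of 3 reveals the pattern AAB — 2 tracks woven together.
Stream A is 9, 16, 25, 36, 49, 64, 81, 100, 121, 144, which is perfect squares starting at 3².
Stream B is 58, 71, 84, 97, which is arithmetic, step +13.
Position 15 falls in stream B as its term 5, giving 110.

110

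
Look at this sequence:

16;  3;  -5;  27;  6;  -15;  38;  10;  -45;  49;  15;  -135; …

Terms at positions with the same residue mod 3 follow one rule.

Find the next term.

Read the sequence 3 terms at a time; column i is its own pattern.
Track A: 16, 27, 38, 49 — arithmetic, step +11.
Track B: 3, 6, 10, 15 — triangular numbers starting at T_2.
Track C: -5, -15, -45, -135 — geometric, ×3 each step.
Position 13 → track A, term 5 = 60.

60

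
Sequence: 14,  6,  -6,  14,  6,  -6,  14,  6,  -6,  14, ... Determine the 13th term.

14

Reading positions in blocks of 3 reveals the pattern ABB — 2 tracks woven together.
Subsequence A is 14, 14, 14, 14, which is the constant sequence 14.
Subsequence B is 6, -6, 6, -6, 6, -6, which is oscillating between 6 and -6.
Position 13 falls in subsequence A as its term 5, giving 14.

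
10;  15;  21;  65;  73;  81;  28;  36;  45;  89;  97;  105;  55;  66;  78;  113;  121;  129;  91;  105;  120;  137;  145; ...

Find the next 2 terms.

Positions follow the repeating pattern AAABBB; grouping by letter gives 2 tracks.
Track A: 10, 15, 21, 28, 36, 45, 55, 66, 78, 91, 105, 120 (triangular numbers starting at T_4).
Track B: 65, 73, 81, 89, 97, 105, 113, 121, 129, 137, 145 (linear: a_n = 57 + 8·n).
Position 24 falls in track B as its term 12, giving 153.
Term 25 comes from track A (its 13th entry): 136.

153, 136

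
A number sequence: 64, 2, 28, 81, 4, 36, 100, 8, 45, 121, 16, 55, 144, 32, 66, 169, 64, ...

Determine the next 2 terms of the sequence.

78, 196

The terms cycle through 3 interleaved subsequences.
Stream A = 64, 81, 100, 121, 144, 169: consecutive squares n² from n = 8.
Stream B = 2, 4, 8, 16, 32, 64: powers 2^1, 2^2, 2^3, ….
Stream C = 28, 36, 45, 55, 66: the triangular numbers T_7, T_8, ….
The 18th slot belongs to stream C; its 6th term is 78.
Position 19 falls in stream A as its term 7, giving 196.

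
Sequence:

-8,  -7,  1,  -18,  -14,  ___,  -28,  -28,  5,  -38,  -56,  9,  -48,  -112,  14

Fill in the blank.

Taking every 3rd term gives 3 separate tracks.
Track A: -8, -18, -28, -38, -48 (linear: a_n = 2 − 10·n).
Track B: -7, -14, -28, -56, -112 (geometric, ×2 each step).
Track C: 1, ?, 5, 9, 14 (a Fibonacci-like recurrence a_n = a_{n-1} + a_{n-2}).
The gap is track C's term 2; the rule gives 4.

4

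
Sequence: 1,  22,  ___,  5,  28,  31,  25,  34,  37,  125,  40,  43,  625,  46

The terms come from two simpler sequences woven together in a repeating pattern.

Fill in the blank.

25

The slot pattern repeats as ABB (period 3), so there are 2 interleaved tracks.
Subsequence A: 1, 5, 25, 125, 625 — powers of 5.
Subsequence B: 22, ?, 28, 31, 34, 37, 40, 43, 46 — linear: a_n = 19 + 3·n.
Filling subsequence B at index 2 by its rule yields 25.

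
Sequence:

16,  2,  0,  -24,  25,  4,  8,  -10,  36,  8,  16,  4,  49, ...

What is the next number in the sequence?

16

Read the sequence 4 terms at a time; column i is its own pattern.
Track A: 16, 25, 36, 49 — the squares 4², 5², 6², ….
Track B: 2, 4, 8 — powers of 2.
Track C: 0, 8, 16 — linear: a_n = -8 + 8·n.
Track D: -24, -10, 4 — adding 14 each time.
Position 14 → track B, term 4 = 16.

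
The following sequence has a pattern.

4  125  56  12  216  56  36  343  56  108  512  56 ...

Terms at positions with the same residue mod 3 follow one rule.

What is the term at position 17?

Split by position mod 3 into 3 tracks.
Subsequence A: 4, 12, 36, 108 — multiplying by 3 each time.
Subsequence B: 125, 216, 343, 512 — perfect cubes starting at 5³.
Subsequence C: 56, 56, 56, 56 — the constant sequence 56.
Position 17 → subsequence B, term 6 = 1000.

1000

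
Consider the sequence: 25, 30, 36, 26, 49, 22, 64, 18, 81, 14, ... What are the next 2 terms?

The terms cycle through 2 interleaved subsequences.
Track A is 25, 36, 49, 64, 81, which is consecutive squares n² from n = 5.
Track B is 30, 26, 22, 18, 14, which is linear: a_n = 34 − 4·n.
Position 11 → track A, term 6 = 100.
Position 12 falls in track B as its term 6, giving 10.

100, 10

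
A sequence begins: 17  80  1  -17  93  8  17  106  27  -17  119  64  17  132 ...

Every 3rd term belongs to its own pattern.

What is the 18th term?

Split by position mod 3: positions 1, 4, 7, … form one track, and each other residue class forms its own.
Track A: 17, -17, 17, -17, 17. The oscillation 17·(−1)^(n+1).
Track B: 80, 93, 106, 119, 132. Linear: a_n = 67 + 13·n.
Track C: 1, 8, 27, 64. Perfect cubes starting at 1³.
Term 18 comes from track C (its 6th entry): 216.

216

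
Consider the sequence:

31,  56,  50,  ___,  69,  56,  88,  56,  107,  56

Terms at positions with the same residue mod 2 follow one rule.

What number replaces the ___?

Taking every 2nd term gives 2 separate tracks.
Track A is 31, 50, 69, 88, 107, which is arithmetic with common difference +19.
Track B is 56, ?, 56, 56, 56, which is the constant sequence 56.
The gap is track B's term 2; the rule gives 56.

56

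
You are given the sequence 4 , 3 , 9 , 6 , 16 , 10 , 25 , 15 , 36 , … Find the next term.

The terms cycle through 2 interleaved subsequences.
Stream A: 4, 9, 16, 25, 36 (perfect squares starting at 2²).
Stream B: 3, 6, 10, 15 (the triangular numbers T_2, T_3, …).
Term 10 comes from stream B (its 5th entry): 21.

21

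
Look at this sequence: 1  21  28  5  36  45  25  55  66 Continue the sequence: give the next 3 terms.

125, 78, 91

Positions follow the repeating pattern ABB; grouping by letter gives 2 tracks.
Subsequence A is 1, 5, 25, which is successive powers of 5.
Subsequence B is 21, 28, 36, 45, 55, 66, which is triangular numbers starting at T_6.
The 10th slot belongs to subsequence A; its 4th term is 125.
The 11th slot belongs to subsequence B; its 7th term is 78.
Position 12 falls in subsequence B as its term 8, giving 91.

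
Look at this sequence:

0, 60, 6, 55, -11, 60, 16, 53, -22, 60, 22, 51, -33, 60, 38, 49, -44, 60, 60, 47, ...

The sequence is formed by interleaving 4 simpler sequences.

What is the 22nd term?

Taking every 4th term gives 4 separate tracks.
Track A: 0, -11, -22, -33, -44. Arithmetic with common difference −11.
Track B: 60, 60, 60, 60, 60. Always 60.
Track C: 6, 16, 22, 38, 60. Fibonacci-style (each term is the sum of the two before it).
Track D: 55, 53, 51, 49, 47. Linear: a_n = 57 − 2·n.
Position 22 → track B, term 6 = 60.

60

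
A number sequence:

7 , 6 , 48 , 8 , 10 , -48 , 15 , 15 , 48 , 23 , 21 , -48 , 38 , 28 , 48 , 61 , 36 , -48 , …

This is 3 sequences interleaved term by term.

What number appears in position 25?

Read the sequence 3 terms at a time; column i is its own pattern.
Subsequence A: 7, 8, 15, 23, 38, 61. Each term equals the sum of the previous two.
Subsequence B: 6, 10, 15, 21, 28, 36. Triangular numbers n(n+1)/2 for n = 3, 4, ….
Subsequence C: 48, -48, 48, -48, 48, -48. The oscillation 48·(−1)^(n+1).
Position 25 falls in subsequence A as its term 9, giving 259.

259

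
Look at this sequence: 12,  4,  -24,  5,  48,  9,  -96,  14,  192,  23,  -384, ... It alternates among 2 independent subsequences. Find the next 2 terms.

37, 768

The terms cycle through 2 interleaved subsequences.
Track A: 12, -24, 48, -96, 192, -384 — a geometric progression (common ratio -2).
Track B: 4, 5, 9, 14, 23 — a Fibonacci-like recurrence a_n = a_{n-1} + a_{n-2}.
Position 12 falls in track B as its term 6, giving 37.
Position 13 → track A, term 7 = 768.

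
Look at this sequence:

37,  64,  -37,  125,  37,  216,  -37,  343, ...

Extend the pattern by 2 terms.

37, 512

Odd-indexed and even-indexed terms follow separate rules.
Stream A: 37, -37, 37, -37. Oscillating between 37 and -37.
Stream B: 64, 125, 216, 343. The cubes 4³, 5³, 6³, ….
Position 9 falls in stream A as its term 5, giving 37.
Position 10 falls in stream B as its term 5, giving 512.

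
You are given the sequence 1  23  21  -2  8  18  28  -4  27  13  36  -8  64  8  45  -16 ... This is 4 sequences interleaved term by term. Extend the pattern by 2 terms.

125, 3

Read the sequence 4 terms at a time; column i is its own pattern.
Track A: 1, 8, 27, 64 — perfect cubes starting at 1³.
Track B: 23, 18, 13, 8 — arithmetic with common difference −5.
Track C: 21, 28, 36, 45 — the triangular numbers T_6, T_7, ….
Track D: -2, -4, -8, -16 — geometric, ×2 each step.
Position 17 → track A, term 5 = 125.
The 18th slot belongs to track B; its 5th term is 3.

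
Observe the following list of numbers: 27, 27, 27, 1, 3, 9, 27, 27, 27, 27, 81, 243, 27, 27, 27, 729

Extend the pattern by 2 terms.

2187, 6561

Positions follow the repeating pattern AAABBB; grouping by letter gives 2 tracks.
Subsequence A: 27, 27, 27, 27, 27, 27, 27, 27, 27 (always 27).
Subsequence B: 1, 3, 9, 27, 81, 243, 729 (powers of 3).
Position 17 falls in subsequence B as its term 8, giving 2187.
Position 18 → subsequence B, term 9 = 6561.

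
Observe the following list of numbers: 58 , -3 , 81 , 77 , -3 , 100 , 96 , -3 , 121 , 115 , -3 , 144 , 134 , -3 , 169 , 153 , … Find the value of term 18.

Read the sequence 3 terms at a time; column i is its own pattern.
Track A: 58, 77, 96, 115, 134, 153 (arithmetic with common difference +19).
Track B: -3, -3, -3, -3, -3 (always -3).
Track C: 81, 100, 121, 144, 169 (perfect squares starting at 9²).
Term 18 comes from track C (its 6th entry): 196.

196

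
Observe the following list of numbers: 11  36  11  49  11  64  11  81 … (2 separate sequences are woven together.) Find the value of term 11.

11

Taking every 2nd term gives 2 separate tracks.
Subsequence A: 11, 11, 11, 11 (constant 11).
Subsequence B: 36, 49, 64, 81 (perfect squares starting at 6²).
Position 11 → subsequence A, term 6 = 11.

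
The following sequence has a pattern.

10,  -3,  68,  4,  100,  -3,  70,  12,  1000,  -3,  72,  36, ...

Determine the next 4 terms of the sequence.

The terms cycle through 4 interleaved subsequences.
Subsequence A is 10, 100, 1000, which is powers of 10.
Subsequence B is -3, -3, -3, which is constant -3.
Subsequence C is 68, 70, 72, which is arithmetic with common difference +2.
Subsequence D is 4, 12, 36, which is geometric with ratio 3.
Position 13 → subsequence A, term 4 = 10000.
The 14th slot belongs to subsequence B; its 4th term is -3.
Term 15 comes from subsequence C (its 4th entry): 74.
Term 16 comes from subsequence D (its 4th entry): 108.

10000, -3, 74, 108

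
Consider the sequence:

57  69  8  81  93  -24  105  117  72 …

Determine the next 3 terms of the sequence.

Reading positions in blocks of 3 reveals the pattern AAB — 2 tracks woven together.
Track A is 57, 69, 81, 93, 105, 117, which is linear: a_n = 45 + 12·n.
Track B is 8, -24, 72, which is geometric, ×-3 each step.
Position 10 → track A, term 7 = 129.
Position 11 → track A, term 8 = 141.
The 12th slot belongs to track B; its 4th term is -216.

129, 141, -216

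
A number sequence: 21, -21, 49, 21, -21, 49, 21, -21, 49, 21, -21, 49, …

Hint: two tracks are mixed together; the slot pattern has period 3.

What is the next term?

21

Positions follow the repeating pattern AAB; grouping by letter gives 2 tracks.
Subsequence A is 21, -21, 21, -21, 21, -21, 21, -21, which is alternating ±21.
Subsequence B is 49, 49, 49, 49, which is the constant sequence 49.
Position 13 falls in subsequence A as its term 9, giving 21.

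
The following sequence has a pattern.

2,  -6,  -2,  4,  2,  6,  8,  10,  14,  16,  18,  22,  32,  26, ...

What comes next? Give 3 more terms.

30, 64, 34

Positions follow the repeating pattern ABB; grouping by letter gives 2 tracks.
Subsequence A: 2, 4, 8, 16, 32. Powers of 2.
Subsequence B: -6, -2, 2, 6, 10, 14, 18, 22, 26. Arithmetic, step +4.
Position 15 falls in subsequence B as its term 10, giving 30.
Position 16 → subsequence A, term 6 = 64.
Term 17 comes from subsequence B (its 11th entry): 34.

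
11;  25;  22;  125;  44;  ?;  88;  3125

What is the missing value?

Odd-indexed and even-indexed terms follow separate rules.
Track A: 11, 22, 44, 88. Multiplying by 2 each time.
Track B: 25, 125, ?, 3125. Successive powers of 5.
Filling track B at index 3 by its rule yields 625.

625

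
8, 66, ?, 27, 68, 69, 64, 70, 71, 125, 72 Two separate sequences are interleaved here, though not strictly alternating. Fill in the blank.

Reading positions in blocks of 3 reveals the pattern ABB — 2 tracks woven together.
Track A: 8, 27, 64, 125 — consecutive cubes n³ from n = 2.
Track B: 66, ?, 68, 69, 70, 71, 72 — arithmetic, step +1.
So the missing entry in track B is 67.

67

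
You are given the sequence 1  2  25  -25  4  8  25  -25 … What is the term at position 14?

Positions follow the repeating pattern AABB; grouping by letter gives 2 tracks.
Subsequence A: 1, 2, 4, 8 (a geometric progression (common ratio 2)).
Subsequence B: 25, -25, 25, -25 (oscillating between 25 and -25).
Term 14 comes from subsequence A (its 8th entry): 128.

128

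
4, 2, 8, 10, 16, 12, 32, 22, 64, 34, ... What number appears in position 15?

512

Odd-indexed and even-indexed terms follow separate rules.
Stream A: 4, 8, 16, 32, 64 — powers of 2.
Stream B: 2, 10, 12, 22, 34 — Fibonacci-style (each term is the sum of the two before it).
The 15th slot belongs to stream A; its 8th term is 512.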